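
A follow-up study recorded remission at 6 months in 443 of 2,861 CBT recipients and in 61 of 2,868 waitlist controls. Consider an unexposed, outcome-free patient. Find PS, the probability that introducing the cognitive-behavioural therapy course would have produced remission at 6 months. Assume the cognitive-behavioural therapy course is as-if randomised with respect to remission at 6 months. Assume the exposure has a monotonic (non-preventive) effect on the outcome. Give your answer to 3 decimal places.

PS ≈ 0.136

p₁ = P(outcome | exposed) = 443/2861 = 0.15484
p₀ = P(outcome | unexposed) = 61/2868 = 0.021269
Under exogeneity and monotonicity, PS = (p₁ − p₀) / (1 − p₀).
PS = (0.15484 − 0.021269) / (1 − 0.021269) = 0.13357 / 0.97873 ≈ 0.1365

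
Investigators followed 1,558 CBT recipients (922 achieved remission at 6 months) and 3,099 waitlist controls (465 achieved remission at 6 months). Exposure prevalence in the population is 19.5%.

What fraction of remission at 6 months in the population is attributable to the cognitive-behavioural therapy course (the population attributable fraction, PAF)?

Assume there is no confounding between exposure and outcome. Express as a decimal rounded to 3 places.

PAF ≈ 0.365

p₁ = P(outcome | exposed) = 922/1558 = 0.59178
p₀ = P(outcome | unexposed) = 465/3099 = 0.15005
Overall risk P(Y=1) = π·p₁ + (1−π)·p₀ = 0.195×0.59178 + 0.805×0.15005 = 0.23619.
Under exogeneity, PAF = [P(Y=1) − p₀] / P(Y=1).
PAF = (0.23619 − 0.15005) / 0.23619 ≈ 0.3647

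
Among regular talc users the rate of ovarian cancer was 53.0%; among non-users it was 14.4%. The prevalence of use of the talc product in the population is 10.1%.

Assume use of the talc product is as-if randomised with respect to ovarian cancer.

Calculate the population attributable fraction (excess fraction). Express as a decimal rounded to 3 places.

PAF ≈ 0.213

p₁ = 0.53, p₀ = 0.144.
Overall risk P(Y=1) = π·p₁ + (1−π)·p₀ = 0.101×0.53 + 0.899×0.144 = 0.18299.
Under exogeneity, PAF = [P(Y=1) − p₀] / P(Y=1).
PAF = (0.18299 − 0.144) / 0.18299 ≈ 0.2131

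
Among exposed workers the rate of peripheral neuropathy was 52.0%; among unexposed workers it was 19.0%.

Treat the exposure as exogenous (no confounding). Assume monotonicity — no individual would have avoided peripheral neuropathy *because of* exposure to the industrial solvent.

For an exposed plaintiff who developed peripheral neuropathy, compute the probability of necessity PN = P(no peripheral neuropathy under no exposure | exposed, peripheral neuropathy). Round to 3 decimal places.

PN ≈ 0.635

p₁ = 0.52, p₀ = 0.19.
Under exogeneity and monotonicity, PN = (p₁ − p₀) / p₁.
PN = (0.52 − 0.19) / 0.52 = 0.33 / 0.52 ≈ 0.6346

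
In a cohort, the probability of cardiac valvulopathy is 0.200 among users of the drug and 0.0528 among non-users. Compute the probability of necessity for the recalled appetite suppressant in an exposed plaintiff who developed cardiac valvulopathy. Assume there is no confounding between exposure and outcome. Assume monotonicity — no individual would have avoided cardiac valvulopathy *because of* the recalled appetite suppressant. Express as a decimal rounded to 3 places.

Let p₁ = 0.2, p₀ = 0.0528.
Under exogeneity and monotonicity, PN = (p₁ − p₀) / p₁.
PN = (0.2 − 0.0528) / 0.2 = 0.1472 / 0.2 ≈ 0.7360

PN ≈ 0.736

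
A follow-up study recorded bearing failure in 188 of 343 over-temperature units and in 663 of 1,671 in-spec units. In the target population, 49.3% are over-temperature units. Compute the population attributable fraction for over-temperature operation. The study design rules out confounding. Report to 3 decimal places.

PAF ≈ 0.158

p₁ = P(outcome | exposed) = 188/343 = 0.5481
p₀ = P(outcome | unexposed) = 663/1671 = 0.39677
Overall risk P(Y=1) = π·p₁ + (1−π)·p₀ = 0.493×0.5481 + 0.507×0.39677 = 0.47138.
Under exogeneity, PAF = [P(Y=1) − p₀] / P(Y=1).
PAF = (0.47138 − 0.39677) / 0.47138 ≈ 0.1583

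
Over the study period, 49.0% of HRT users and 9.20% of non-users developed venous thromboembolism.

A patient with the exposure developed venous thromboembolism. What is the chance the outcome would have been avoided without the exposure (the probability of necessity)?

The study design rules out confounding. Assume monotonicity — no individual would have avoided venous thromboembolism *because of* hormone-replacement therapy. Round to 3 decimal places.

PN ≈ 0.812

p₁ = 0.49, p₀ = 0.092.
Under exogeneity and monotonicity, PN = (p₁ − p₀) / p₁.
PN = (0.49 − 0.092) / 0.49 = 0.398 / 0.49 ≈ 0.8122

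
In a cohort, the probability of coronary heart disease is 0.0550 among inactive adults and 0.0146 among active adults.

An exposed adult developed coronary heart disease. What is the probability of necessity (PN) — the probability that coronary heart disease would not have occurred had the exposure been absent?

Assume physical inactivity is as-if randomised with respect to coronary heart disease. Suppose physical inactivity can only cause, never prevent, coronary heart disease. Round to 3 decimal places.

Let p₁ = 0.055, p₀ = 0.0146.
Under exogeneity and monotonicity, PN = (p₁ − p₀) / p₁.
PN = (0.055 − 0.0146) / 0.055 = 0.0404 / 0.055 ≈ 0.7345

PN ≈ 0.735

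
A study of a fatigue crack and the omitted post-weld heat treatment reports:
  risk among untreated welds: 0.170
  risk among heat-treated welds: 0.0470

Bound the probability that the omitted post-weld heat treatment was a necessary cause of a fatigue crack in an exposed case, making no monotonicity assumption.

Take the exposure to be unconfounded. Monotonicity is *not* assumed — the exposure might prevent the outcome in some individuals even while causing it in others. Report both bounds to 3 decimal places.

0.724 ≤ PN ≤ 1.000

Let p₁ = 0.17, p₀ = 0.047.
Under exogeneity alone the bounds on PN are max{0,(p₁−p₀)/p₁} ≤ PN ≤ min{1,(1−p₀)/p₁}.
  lower = (p₁ − p₀)/p₁ = 0.123 / 0.17 ≈ 0.7235
  upper = min{1, (1 − p₀)/p₁} = 0.953 / 0.17 ≈ 5.6059 → capped at 1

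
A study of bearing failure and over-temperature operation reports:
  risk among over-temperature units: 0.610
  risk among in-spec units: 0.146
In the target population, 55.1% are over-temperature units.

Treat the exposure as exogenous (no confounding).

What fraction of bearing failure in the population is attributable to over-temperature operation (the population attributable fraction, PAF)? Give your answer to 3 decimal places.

Let p₁ = 0.61, p₀ = 0.146.
Overall risk P(Y=1) = π·p₁ + (1−π)·p₀ = 0.551×0.61 + 0.449×0.146 = 0.40166.
Under exogeneity, PAF = [P(Y=1) − p₀] / P(Y=1).
PAF = (0.40166 − 0.146) / 0.40166 ≈ 0.6365

PAF ≈ 0.637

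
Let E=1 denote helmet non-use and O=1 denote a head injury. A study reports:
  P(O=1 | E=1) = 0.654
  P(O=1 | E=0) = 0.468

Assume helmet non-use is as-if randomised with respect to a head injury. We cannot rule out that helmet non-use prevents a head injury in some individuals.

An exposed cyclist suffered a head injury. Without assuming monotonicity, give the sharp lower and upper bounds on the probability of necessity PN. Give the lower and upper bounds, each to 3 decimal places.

Let p₁ = 0.654, p₀ = 0.468.
Under exogeneity alone the bounds on PN are max{0,(p₁−p₀)/p₁} ≤ PN ≤ min{1,(1−p₀)/p₁}.
  lower = (p₁ − p₀)/p₁ = 0.186 / 0.654 ≈ 0.2844
  upper = min{1, (1 − p₀)/p₁} = 0.532 / 0.654 ≈ 0.8135

0.284 ≤ PN ≤ 0.813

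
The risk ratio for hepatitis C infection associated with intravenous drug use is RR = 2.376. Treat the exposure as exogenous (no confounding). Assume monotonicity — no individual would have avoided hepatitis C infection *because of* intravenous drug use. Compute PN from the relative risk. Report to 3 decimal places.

Under exogeneity and monotonicity, PN = (RR − 1) / RR = 1 − 1/RR.
PN = (2.376 − 1) / 2.376 = 1.376 / 2.376 ≈ 0.5791

PN ≈ 0.579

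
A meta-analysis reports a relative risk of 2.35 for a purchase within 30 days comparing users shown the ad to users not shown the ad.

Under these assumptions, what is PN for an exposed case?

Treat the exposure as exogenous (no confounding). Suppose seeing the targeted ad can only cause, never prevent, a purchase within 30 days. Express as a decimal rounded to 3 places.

Under exogeneity and monotonicity, PN = (RR − 1) / RR = 1 − 1/RR.
PN = (2.35 − 1) / 2.35 = 1.35 / 2.35 ≈ 0.5745

PN ≈ 0.574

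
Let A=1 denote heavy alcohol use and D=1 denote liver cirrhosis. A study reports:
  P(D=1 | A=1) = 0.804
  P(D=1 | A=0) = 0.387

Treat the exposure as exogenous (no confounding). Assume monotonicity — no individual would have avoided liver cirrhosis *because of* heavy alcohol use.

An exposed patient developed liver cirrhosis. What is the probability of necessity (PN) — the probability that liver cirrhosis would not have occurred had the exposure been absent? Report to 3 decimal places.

PN ≈ 0.519

Let p₁ = 0.804, p₀ = 0.387.
Under exogeneity and monotonicity, PN = (p₁ − p₀) / p₁.
PN = (0.804 − 0.387) / 0.804 = 0.417 / 0.804 ≈ 0.5187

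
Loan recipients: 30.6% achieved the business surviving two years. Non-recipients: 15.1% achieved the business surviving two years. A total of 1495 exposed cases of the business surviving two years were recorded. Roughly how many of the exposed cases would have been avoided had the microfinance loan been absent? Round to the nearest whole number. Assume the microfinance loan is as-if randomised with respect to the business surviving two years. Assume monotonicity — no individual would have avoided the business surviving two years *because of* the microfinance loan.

p₁ = 0.306, p₀ = 0.151.
PN = (p₁ − p₀)/p₁ = (0.306 − 0.151) / 0.306 ≈ 0.50654.
Attributable cases ≈ PN × (exposed cases) = 0.50654 × 1495 ≈ 757.27.

about 757 cases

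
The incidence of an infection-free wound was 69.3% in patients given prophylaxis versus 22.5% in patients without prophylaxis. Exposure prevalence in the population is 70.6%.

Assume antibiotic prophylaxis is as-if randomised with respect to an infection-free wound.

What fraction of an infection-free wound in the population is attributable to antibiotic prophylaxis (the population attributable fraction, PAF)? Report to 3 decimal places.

PAF ≈ 0.595

p₁ = 0.693, p₀ = 0.225.
Overall risk P(Y=1) = π·p₁ + (1−π)·p₀ = 0.706×0.693 + 0.294×0.225 = 0.55541.
Under exogeneity, PAF = [P(Y=1) − p₀] / P(Y=1).
PAF = (0.55541 − 0.225) / 0.55541 ≈ 0.5949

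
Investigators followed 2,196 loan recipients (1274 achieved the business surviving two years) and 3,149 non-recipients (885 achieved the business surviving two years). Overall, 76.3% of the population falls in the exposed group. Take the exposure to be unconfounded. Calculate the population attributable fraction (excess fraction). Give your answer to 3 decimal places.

PAF ≈ 0.448

p₁ = P(outcome | exposed) = 1274/2196 = 0.58015
p₀ = P(outcome | unexposed) = 885/3149 = 0.28104
Overall risk P(Y=1) = π·p₁ + (1−π)·p₀ = 0.763×0.58015 + 0.237×0.28104 = 0.50926.
Under exogeneity, PAF = [P(Y=1) − p₀] / P(Y=1).
PAF = (0.50926 − 0.28104) / 0.50926 ≈ 0.4481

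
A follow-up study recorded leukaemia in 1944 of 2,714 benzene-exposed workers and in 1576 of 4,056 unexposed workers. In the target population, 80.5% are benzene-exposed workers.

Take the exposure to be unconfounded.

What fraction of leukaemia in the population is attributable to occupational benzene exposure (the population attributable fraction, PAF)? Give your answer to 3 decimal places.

p₁ = P(outcome | exposed) = 1944/2714 = 0.71629
p₀ = P(outcome | unexposed) = 1576/4056 = 0.38856
Overall risk P(Y=1) = π·p₁ + (1−π)·p₀ = 0.805×0.71629 + 0.195×0.38856 = 0.65238.
Under exogeneity, PAF = [P(Y=1) − p₀] / P(Y=1).
PAF = (0.65238 − 0.38856) / 0.65238 ≈ 0.4044

PAF ≈ 0.404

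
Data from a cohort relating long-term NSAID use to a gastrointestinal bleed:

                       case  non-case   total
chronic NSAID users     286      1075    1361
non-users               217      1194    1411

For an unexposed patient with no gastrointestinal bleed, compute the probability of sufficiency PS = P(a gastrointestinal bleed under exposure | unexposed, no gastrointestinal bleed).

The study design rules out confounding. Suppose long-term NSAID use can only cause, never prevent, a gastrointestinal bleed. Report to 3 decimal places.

p₁ = P(outcome | exposed) = 286/1361 = 0.21014
p₀ = P(outcome | unexposed) = 217/1411 = 0.15379
Under exogeneity and monotonicity, PS = (p₁ − p₀) / (1 − p₀).
PS = (0.21014 − 0.15379) / (1 − 0.15379) = 0.056348 / 0.84621 ≈ 0.0666

PS ≈ 0.067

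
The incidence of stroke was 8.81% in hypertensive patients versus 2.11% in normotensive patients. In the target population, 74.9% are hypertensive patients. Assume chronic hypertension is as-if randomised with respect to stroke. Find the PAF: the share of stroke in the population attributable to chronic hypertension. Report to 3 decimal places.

PAF ≈ 0.704

p₁ = 0.0881, p₀ = 0.0211.
Overall risk P(Y=1) = π·p₁ + (1−π)·p₀ = 0.749×0.0881 + 0.251×0.0211 = 0.071283.
Under exogeneity, PAF = [P(Y=1) − p₀] / P(Y=1).
PAF = (0.071283 − 0.0211) / 0.071283 ≈ 0.7040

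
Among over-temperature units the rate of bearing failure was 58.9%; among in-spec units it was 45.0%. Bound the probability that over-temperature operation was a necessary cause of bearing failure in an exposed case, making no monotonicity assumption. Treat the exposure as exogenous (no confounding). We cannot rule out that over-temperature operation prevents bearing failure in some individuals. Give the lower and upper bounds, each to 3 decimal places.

p₁ = 0.589, p₀ = 0.45.
Under exogeneity alone the bounds on PN are max{0,(p₁−p₀)/p₁} ≤ PN ≤ min{1,(1−p₀)/p₁}.
  lower = (p₁ − p₀)/p₁ = 0.139 / 0.589 ≈ 0.2360
  upper = min{1, (1 − p₀)/p₁} = 0.55 / 0.589 ≈ 0.9338

0.236 ≤ PN ≤ 0.934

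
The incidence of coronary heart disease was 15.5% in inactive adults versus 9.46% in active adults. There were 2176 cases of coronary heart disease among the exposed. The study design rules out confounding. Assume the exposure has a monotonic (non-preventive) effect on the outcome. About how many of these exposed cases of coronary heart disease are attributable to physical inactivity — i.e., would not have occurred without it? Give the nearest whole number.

about 848 cases

p₁ = 0.155, p₀ = 0.0946.
PN = (p₁ − p₀)/p₁ = (0.155 − 0.0946) / 0.155 ≈ 0.38968.
Attributable cases ≈ PN × (exposed cases) = 0.38968 × 2176 ≈ 847.94.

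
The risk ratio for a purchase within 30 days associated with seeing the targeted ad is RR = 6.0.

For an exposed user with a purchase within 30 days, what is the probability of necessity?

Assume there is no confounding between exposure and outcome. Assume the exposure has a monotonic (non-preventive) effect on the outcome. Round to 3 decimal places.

Under exogeneity and monotonicity, PN = (RR − 1) / RR = 1 − 1/RR.
PN = (6.0 − 1) / 6.0 = 5 / 6.0 ≈ 0.8333

PN ≈ 0.833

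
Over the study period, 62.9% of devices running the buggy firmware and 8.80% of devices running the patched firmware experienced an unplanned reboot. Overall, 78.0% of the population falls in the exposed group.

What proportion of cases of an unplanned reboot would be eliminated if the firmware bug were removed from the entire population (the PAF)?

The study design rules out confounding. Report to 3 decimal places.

p₁ = 0.629, p₀ = 0.088.
Overall risk P(Y=1) = π·p₁ + (1−π)·p₀ = 0.78×0.629 + 0.22×0.088 = 0.50998.
Under exogeneity, PAF = [P(Y=1) − p₀] / P(Y=1).
PAF = (0.50998 − 0.088) / 0.50998 ≈ 0.8274

PAF ≈ 0.827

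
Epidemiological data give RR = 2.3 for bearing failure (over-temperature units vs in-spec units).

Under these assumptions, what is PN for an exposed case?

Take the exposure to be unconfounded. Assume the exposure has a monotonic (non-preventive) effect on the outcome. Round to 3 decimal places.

Under exogeneity and monotonicity, PN = (RR − 1) / RR = 1 − 1/RR.
PN = (2.3 − 1) / 2.3 = 1.3 / 2.3 ≈ 0.5652

PN ≈ 0.565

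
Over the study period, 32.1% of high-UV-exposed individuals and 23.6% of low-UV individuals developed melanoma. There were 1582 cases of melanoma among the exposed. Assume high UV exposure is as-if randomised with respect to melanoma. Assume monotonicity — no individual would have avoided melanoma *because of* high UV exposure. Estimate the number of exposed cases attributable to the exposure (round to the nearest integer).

about 419 cases

p₁ = 0.321, p₀ = 0.236.
PN = (p₁ − p₀)/p₁ = (0.321 − 0.236) / 0.321 ≈ 0.26480.
Attributable cases ≈ PN × (exposed cases) = 0.26480 × 1582 ≈ 418.91.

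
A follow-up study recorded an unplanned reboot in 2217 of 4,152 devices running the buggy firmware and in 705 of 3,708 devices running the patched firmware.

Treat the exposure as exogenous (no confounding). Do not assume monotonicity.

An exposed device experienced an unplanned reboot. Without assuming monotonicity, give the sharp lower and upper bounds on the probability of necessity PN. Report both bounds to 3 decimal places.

0.644 ≤ PN ≤ 1.000

p₁ = P(outcome | exposed) = 2217/4152 = 0.53396
p₀ = P(outcome | unexposed) = 705/3708 = 0.19013
Under exogeneity alone the bounds on PN are max{0,(p₁−p₀)/p₁} ≤ PN ≤ min{1,(1−p₀)/p₁}.
  lower = (p₁ − p₀)/p₁ = 0.34383 / 0.53396 ≈ 0.6439
  upper = min{1, (1 − p₀)/p₁} = 0.80987 / 0.53396 ≈ 1.5167 → capped at 1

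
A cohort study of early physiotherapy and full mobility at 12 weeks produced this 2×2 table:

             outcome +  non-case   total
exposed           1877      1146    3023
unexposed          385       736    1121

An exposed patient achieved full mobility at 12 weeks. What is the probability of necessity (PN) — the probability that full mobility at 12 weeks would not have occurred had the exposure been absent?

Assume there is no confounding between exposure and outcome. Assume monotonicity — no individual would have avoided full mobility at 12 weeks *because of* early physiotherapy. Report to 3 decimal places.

p₁ = P(outcome | exposed) = 1877/3023 = 0.62091
p₀ = P(outcome | unexposed) = 385/1121 = 0.34344
Under exogeneity and monotonicity, PN = (p₁ − p₀) / p₁.
PN = (0.62091 − 0.34344) / 0.62091 = 0.27746 / 0.62091 ≈ 0.4469

PN ≈ 0.447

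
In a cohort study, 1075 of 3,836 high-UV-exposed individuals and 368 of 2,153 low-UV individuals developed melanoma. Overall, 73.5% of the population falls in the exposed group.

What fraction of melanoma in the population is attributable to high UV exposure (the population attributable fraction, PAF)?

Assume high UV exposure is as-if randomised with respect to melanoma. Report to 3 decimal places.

p₁ = P(outcome | exposed) = 1075/3836 = 0.28024
p₀ = P(outcome | unexposed) = 368/2153 = 0.17092
Overall risk P(Y=1) = π·p₁ + (1−π)·p₀ = 0.735×0.28024 + 0.265×0.17092 = 0.25127.
Under exogeneity, PAF = [P(Y=1) − p₀] / P(Y=1).
PAF = (0.25127 − 0.17092) / 0.25127 ≈ 0.3198

PAF ≈ 0.320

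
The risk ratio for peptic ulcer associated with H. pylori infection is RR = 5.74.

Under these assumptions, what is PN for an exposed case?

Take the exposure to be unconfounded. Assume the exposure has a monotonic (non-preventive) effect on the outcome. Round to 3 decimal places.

Under exogeneity and monotonicity, PN = (RR − 1) / RR = 1 − 1/RR.
PN = (5.74 − 1) / 5.74 = 4.74 / 5.74 ≈ 0.8258

PN ≈ 0.826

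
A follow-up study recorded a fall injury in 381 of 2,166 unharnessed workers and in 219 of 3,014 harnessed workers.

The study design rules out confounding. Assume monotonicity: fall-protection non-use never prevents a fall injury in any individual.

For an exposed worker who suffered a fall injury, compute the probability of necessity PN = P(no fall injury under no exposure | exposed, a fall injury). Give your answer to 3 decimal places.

PN ≈ 0.587

p₁ = P(outcome | exposed) = 381/2166 = 0.1759
p₀ = P(outcome | unexposed) = 219/3014 = 0.072661
Under exogeneity and monotonicity, PN = (p₁ − p₀) / p₁.
PN = (0.1759 − 0.072661) / 0.1759 = 0.10324 / 0.1759 ≈ 0.5869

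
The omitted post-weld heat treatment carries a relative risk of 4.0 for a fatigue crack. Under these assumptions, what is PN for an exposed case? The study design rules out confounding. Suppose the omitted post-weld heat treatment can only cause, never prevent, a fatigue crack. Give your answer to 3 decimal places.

Under exogeneity and monotonicity, PN = (RR − 1) / RR = 1 − 1/RR.
PN = (4.0 − 1) / 4.0 = 3 / 4.0 ≈ 0.7500

PN ≈ 0.750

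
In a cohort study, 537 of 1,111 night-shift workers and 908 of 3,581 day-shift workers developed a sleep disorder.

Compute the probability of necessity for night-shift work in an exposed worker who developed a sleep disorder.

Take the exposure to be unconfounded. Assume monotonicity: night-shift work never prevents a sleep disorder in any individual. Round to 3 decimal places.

PN ≈ 0.475

p₁ = P(outcome | exposed) = 537/1111 = 0.48335
p₀ = P(outcome | unexposed) = 908/3581 = 0.25356
Under exogeneity and monotonicity, PN = (p₁ − p₀) / p₁.
PN = (0.48335 − 0.25356) / 0.48335 = 0.22979 / 0.48335 ≈ 0.4754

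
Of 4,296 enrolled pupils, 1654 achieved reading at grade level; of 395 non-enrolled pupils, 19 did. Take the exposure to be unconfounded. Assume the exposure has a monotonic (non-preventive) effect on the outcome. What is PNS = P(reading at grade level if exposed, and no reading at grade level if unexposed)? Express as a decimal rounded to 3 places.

p₁ = P(outcome | exposed) = 1654/4296 = 0.38501
p₀ = P(outcome | unexposed) = 19/395 = 0.048101
Under exogeneity and monotonicity, PNS = p₁ − p₀.
PNS = 0.38501 − 0.048101 = 0.33691

PNS ≈ 0.337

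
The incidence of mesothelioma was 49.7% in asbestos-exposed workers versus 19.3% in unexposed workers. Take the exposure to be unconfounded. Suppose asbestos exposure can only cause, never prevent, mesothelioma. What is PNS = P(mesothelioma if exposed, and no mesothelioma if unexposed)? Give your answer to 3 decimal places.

PNS ≈ 0.304

p₁ = 0.497, p₀ = 0.193.
Under exogeneity and monotonicity, PNS = p₁ − p₀.
PNS = 0.497 − 0.193 = 0.304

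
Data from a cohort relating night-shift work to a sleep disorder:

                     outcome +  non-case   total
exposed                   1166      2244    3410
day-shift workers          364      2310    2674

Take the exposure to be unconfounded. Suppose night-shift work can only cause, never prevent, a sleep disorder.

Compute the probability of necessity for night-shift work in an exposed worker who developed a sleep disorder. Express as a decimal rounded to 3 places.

PN ≈ 0.602

p₁ = P(outcome | exposed) = 1166/3410 = 0.34194
p₀ = P(outcome | unexposed) = 364/2674 = 0.13613
Under exogeneity and monotonicity, PN = (p₁ − p₀) / p₁.
PN = (0.34194 − 0.13613) / 0.34194 = 0.20581 / 0.34194 ≈ 0.6019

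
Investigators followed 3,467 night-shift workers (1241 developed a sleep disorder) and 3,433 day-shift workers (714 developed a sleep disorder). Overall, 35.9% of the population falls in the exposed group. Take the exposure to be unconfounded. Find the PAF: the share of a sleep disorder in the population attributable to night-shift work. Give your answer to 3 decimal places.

PAF ≈ 0.206

p₁ = P(outcome | exposed) = 1241/3467 = 0.35795
p₀ = P(outcome | unexposed) = 714/3433 = 0.20798
Overall risk P(Y=1) = π·p₁ + (1−π)·p₀ = 0.359×0.35795 + 0.641×0.20798 = 0.26182.
Under exogeneity, PAF = [P(Y=1) − p₀] / P(Y=1).
PAF = (0.26182 − 0.20798) / 0.26182 ≈ 0.2056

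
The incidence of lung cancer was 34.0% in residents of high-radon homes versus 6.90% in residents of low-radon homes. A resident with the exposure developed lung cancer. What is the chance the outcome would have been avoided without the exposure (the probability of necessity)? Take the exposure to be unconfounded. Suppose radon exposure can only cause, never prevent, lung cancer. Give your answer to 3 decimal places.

p₁ = 0.34, p₀ = 0.069.
Under exogeneity and monotonicity, PN = (p₁ − p₀) / p₁.
PN = (0.34 − 0.069) / 0.34 = 0.271 / 0.34 ≈ 0.7971

PN ≈ 0.797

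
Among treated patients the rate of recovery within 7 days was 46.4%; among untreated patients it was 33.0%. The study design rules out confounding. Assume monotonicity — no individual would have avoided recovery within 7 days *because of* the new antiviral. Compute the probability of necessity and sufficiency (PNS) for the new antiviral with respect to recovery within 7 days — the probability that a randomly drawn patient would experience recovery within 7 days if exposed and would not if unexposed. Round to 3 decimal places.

p₁ = 0.464, p₀ = 0.33.
Under exogeneity and monotonicity, PNS = p₁ − p₀.
PNS = 0.464 − 0.33 = 0.134

PNS ≈ 0.134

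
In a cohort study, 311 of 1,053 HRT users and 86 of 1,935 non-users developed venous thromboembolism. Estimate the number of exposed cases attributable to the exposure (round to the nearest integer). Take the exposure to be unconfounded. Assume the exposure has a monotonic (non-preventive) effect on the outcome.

p₁ = P(outcome | exposed) = 311/1053 = 0.29535
p₀ = P(outcome | unexposed) = 86/1935 = 0.044444
PN = (p₁ − p₀)/p₁ = (0.29535 − 0.044444) / 0.29535 ≈ 0.84952.
Attributable cases ≈ PN × (exposed cases) = 0.84952 × 311 ≈ 264.20.

about 264 cases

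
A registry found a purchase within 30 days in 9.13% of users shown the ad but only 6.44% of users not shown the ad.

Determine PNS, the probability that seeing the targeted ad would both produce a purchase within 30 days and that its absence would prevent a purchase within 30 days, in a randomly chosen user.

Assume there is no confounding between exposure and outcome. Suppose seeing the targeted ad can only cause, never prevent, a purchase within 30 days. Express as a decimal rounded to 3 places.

PNS ≈ 0.027

p₁ = 0.0913, p₀ = 0.0644.
Under exogeneity and monotonicity, PNS = p₁ − p₀.
PNS = 0.0913 − 0.0644 = 0.0269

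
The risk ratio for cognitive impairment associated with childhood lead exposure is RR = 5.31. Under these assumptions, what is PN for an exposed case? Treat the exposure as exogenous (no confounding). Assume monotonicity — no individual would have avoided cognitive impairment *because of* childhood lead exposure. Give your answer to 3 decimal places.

PN ≈ 0.812

Under exogeneity and monotonicity, PN = (RR − 1) / RR = 1 − 1/RR.
PN = (5.31 − 1) / 5.31 = 4.31 / 5.31 ≈ 0.8117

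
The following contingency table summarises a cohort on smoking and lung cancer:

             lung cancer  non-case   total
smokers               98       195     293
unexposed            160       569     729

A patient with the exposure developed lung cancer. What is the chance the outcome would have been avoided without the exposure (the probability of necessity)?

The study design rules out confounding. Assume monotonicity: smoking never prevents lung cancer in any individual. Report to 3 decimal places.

p₁ = P(outcome | exposed) = 98/293 = 0.33447
p₀ = P(outcome | unexposed) = 160/729 = 0.21948
Under exogeneity and monotonicity, PN = (p₁ − p₀) / p₁.
PN = (0.33447 − 0.21948) / 0.33447 = 0.11499 / 0.33447 ≈ 0.3438

PN ≈ 0.344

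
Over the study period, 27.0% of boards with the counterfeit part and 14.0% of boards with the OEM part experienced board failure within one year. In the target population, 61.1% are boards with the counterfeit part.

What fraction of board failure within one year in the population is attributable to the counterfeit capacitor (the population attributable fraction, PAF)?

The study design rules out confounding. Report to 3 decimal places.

PAF ≈ 0.362

p₁ = 0.27, p₀ = 0.14.
Overall risk P(Y=1) = π·p₁ + (1−π)·p₀ = 0.611×0.27 + 0.389×0.14 = 0.21943.
Under exogeneity, PAF = [P(Y=1) − p₀] / P(Y=1).
PAF = (0.21943 − 0.14) / 0.21943 ≈ 0.3620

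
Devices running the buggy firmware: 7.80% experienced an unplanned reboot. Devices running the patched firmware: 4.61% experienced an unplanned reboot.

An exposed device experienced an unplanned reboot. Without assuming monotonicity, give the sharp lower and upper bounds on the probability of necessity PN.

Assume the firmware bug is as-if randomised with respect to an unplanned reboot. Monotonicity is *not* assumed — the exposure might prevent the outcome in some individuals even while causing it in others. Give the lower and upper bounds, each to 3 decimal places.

0.409 ≤ PN ≤ 1.000

p₁ = 0.078, p₀ = 0.0461.
Under exogeneity alone the bounds on PN are max{0,(p₁−p₀)/p₁} ≤ PN ≤ min{1,(1−p₀)/p₁}.
  lower = (p₁ − p₀)/p₁ = 0.0319 / 0.078 ≈ 0.4090
  upper = min{1, (1 − p₀)/p₁} = 0.9539 / 0.078 ≈ 12.2295 → capped at 1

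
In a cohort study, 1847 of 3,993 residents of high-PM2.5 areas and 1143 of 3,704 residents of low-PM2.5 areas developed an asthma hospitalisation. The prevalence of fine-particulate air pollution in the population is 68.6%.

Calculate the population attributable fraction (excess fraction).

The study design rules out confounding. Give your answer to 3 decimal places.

PAF ≈ 0.255

p₁ = P(outcome | exposed) = 1847/3993 = 0.46256
p₀ = P(outcome | unexposed) = 1143/3704 = 0.30859
Overall risk P(Y=1) = π·p₁ + (1−π)·p₀ = 0.686×0.46256 + 0.314×0.30859 = 0.41421.
Under exogeneity, PAF = [P(Y=1) − p₀] / P(Y=1).
PAF = (0.41421 − 0.30859) / 0.41421 ≈ 0.2550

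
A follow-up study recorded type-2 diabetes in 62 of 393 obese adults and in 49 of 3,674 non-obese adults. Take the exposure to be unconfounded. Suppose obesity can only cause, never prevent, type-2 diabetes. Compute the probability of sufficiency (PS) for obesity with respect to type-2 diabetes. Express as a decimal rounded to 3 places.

PS ≈ 0.146

p₁ = P(outcome | exposed) = 62/393 = 0.15776
p₀ = P(outcome | unexposed) = 49/3674 = 0.013337
Under exogeneity and monotonicity, PS = (p₁ − p₀) / (1 − p₀).
PS = (0.15776 − 0.013337) / (1 − 0.013337) = 0.14442 / 0.98666 ≈ 0.1464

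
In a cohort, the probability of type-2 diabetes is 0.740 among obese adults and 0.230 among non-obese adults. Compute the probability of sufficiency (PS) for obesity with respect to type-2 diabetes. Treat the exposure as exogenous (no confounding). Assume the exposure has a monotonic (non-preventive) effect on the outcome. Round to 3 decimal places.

Let p₁ = 0.74, p₀ = 0.23.
Under exogeneity and monotonicity, PS = (p₁ − p₀) / (1 − p₀).
PS = (0.74 − 0.23) / (1 − 0.23) = 0.51 / 0.77 ≈ 0.6623

PS ≈ 0.662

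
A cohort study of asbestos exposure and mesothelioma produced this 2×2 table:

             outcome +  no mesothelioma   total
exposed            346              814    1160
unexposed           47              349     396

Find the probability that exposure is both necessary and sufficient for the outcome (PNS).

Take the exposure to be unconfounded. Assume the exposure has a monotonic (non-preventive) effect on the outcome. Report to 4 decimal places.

PNS ≈ 0.1796

p₁ = P(outcome | exposed) = 346/1160 = 0.29828
p₀ = P(outcome | unexposed) = 47/396 = 0.11869
Under exogeneity and monotonicity, PNS = p₁ − p₀.
PNS = 0.29828 − 0.11869 = 0.17959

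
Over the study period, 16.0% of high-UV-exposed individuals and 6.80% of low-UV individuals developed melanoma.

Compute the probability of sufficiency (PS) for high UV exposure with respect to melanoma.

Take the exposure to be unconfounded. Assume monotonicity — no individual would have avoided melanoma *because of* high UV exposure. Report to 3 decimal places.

PS ≈ 0.099

p₁ = 0.16, p₀ = 0.068.
Under exogeneity and monotonicity, PS = (p₁ − p₀) / (1 − p₀).
PS = (0.16 − 0.068) / (1 − 0.068) = 0.092 / 0.932 ≈ 0.0987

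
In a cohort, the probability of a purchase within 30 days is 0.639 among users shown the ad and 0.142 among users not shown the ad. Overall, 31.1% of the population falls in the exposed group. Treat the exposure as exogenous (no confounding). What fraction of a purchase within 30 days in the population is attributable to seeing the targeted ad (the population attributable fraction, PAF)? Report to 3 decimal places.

PAF ≈ 0.521

Let p₁ = 0.639, p₀ = 0.142.
Overall risk P(Y=1) = π·p₁ + (1−π)·p₀ = 0.311×0.639 + 0.689×0.142 = 0.29657.
Under exogeneity, PAF = [P(Y=1) − p₀] / P(Y=1).
PAF = (0.29657 − 0.142) / 0.29657 ≈ 0.5212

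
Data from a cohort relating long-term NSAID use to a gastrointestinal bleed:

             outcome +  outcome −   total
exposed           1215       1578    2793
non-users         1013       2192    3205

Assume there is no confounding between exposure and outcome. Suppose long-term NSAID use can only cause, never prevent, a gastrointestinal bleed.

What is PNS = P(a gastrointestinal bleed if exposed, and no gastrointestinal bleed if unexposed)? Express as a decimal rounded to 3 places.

PNS ≈ 0.119

p₁ = P(outcome | exposed) = 1215/2793 = 0.43502
p₀ = P(outcome | unexposed) = 1013/3205 = 0.31607
Under exogeneity and monotonicity, PNS = p₁ − p₀.
PNS = 0.43502 − 0.31607 = 0.11895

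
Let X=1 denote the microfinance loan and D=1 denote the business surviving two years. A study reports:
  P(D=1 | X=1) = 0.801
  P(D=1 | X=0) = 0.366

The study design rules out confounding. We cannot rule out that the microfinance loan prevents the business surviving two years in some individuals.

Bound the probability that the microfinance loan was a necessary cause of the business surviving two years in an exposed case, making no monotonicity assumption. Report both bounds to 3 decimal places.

Let p₁ = 0.801, p₀ = 0.366.
Under exogeneity alone the bounds on PN are max{0,(p₁−p₀)/p₁} ≤ PN ≤ min{1,(1−p₀)/p₁}.
  lower = (p₁ − p₀)/p₁ = 0.435 / 0.801 ≈ 0.5431
  upper = min{1, (1 − p₀)/p₁} = 0.634 / 0.801 ≈ 0.7915

0.543 ≤ PN ≤ 0.792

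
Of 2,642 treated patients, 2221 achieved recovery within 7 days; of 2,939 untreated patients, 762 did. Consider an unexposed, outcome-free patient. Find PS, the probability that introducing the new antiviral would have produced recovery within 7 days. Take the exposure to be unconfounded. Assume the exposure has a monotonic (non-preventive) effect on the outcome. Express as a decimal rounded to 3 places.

PS ≈ 0.785

p₁ = P(outcome | exposed) = 2221/2642 = 0.84065
p₀ = P(outcome | unexposed) = 762/2939 = 0.25927
Under exogeneity and monotonicity, PS = (p₁ − p₀) / (1 − p₀).
PS = (0.84065 − 0.25927) / (1 − 0.25927) = 0.58138 / 0.74073 ≈ 0.7849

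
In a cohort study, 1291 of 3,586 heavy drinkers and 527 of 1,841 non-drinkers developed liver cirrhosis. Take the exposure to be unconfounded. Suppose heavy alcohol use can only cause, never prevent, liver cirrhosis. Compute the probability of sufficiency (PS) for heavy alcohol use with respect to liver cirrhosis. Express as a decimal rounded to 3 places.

PS ≈ 0.103

p₁ = P(outcome | exposed) = 1291/3586 = 0.36001
p₀ = P(outcome | unexposed) = 527/1841 = 0.28626
Under exogeneity and monotonicity, PS = (p₁ − p₀) / (1 − p₀).
PS = (0.36001 − 0.28626) / (1 − 0.28626) = 0.073754 / 0.71374 ≈ 0.1033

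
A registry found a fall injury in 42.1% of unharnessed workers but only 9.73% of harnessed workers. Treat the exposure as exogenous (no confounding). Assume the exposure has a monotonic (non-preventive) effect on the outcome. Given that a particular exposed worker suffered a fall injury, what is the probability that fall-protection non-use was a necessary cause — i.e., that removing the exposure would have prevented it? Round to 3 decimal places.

p₁ = 0.421, p₀ = 0.0973.
Under exogeneity and monotonicity, PN = (p₁ − p₀) / p₁.
PN = (0.421 − 0.0973) / 0.421 = 0.3237 / 0.421 ≈ 0.7689

PN ≈ 0.769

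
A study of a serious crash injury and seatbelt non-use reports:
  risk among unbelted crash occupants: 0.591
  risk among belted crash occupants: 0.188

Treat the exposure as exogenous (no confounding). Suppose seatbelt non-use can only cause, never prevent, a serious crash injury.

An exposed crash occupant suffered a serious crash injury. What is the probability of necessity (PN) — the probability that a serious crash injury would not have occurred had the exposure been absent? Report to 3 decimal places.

PN ≈ 0.682

Let p₁ = 0.591, p₀ = 0.188.
Under exogeneity and monotonicity, PN = (p₁ − p₀) / p₁.
PN = (0.591 − 0.188) / 0.591 = 0.403 / 0.591 ≈ 0.6819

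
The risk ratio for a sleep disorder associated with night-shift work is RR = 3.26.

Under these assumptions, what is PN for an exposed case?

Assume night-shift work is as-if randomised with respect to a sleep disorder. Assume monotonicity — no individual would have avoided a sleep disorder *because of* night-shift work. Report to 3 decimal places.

Under exogeneity and monotonicity, PN = (RR − 1) / RR = 1 − 1/RR.
PN = (3.26 − 1) / 3.26 = 2.26 / 3.26 ≈ 0.6933

PN ≈ 0.693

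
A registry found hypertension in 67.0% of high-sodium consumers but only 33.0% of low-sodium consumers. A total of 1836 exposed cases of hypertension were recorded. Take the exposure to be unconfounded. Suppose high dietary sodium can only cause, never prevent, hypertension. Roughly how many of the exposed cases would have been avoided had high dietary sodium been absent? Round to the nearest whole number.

p₁ = 0.67, p₀ = 0.33.
PN = (p₁ − p₀)/p₁ = (0.67 − 0.33) / 0.67 ≈ 0.50746.
Attributable cases ≈ PN × (exposed cases) = 0.50746 × 1836 ≈ 931.70.

about 932 cases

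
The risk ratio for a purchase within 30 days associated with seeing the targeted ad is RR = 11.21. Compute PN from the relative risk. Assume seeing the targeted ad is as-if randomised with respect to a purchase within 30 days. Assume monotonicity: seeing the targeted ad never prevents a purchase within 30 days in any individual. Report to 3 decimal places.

PN ≈ 0.911

Under exogeneity and monotonicity, PN = (RR − 1) / RR = 1 − 1/RR.
PN = (11.21 − 1) / 11.21 = 10.21 / 11.21 ≈ 0.9108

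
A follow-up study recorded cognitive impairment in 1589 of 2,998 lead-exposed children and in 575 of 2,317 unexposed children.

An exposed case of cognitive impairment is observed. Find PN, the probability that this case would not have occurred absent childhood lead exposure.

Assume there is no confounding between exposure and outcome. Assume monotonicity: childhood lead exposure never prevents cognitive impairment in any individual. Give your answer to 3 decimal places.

PN ≈ 0.532

p₁ = P(outcome | exposed) = 1589/2998 = 0.53002
p₀ = P(outcome | unexposed) = 575/2317 = 0.24817
Under exogeneity and monotonicity, PN = (p₁ − p₀) / p₁.
PN = (0.53002 − 0.24817) / 0.53002 = 0.28185 / 0.53002 ≈ 0.5318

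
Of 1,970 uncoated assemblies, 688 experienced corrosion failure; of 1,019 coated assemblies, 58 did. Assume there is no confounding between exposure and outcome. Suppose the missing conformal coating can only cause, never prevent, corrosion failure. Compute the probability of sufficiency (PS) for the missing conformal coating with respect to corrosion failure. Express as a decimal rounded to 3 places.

p₁ = P(outcome | exposed) = 688/1970 = 0.34924
p₀ = P(outcome | unexposed) = 58/1019 = 0.056919
Under exogeneity and monotonicity, PS = (p₁ − p₀) / (1 − p₀).
PS = (0.34924 − 0.056919) / (1 − 0.056919) = 0.29232 / 0.94308 ≈ 0.3100

PS ≈ 0.310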